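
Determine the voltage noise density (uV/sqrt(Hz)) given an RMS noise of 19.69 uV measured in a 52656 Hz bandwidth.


Noise spectral density = Vrms / sqrt(BW).
NSD = 19.69 / sqrt(52656)
NSD = 19.69 / 229.469
NSD = 0.0858 uV/sqrt(Hz)

0.0858 uV/sqrt(Hz)


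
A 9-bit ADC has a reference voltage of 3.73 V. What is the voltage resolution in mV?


The resolution (LSB) of an ADC is Vref / 2^n.
LSB = 3.73 / 2^9
LSB = 3.73 / 512
LSB = 0.00728516 V = 7.28515625 mV

7.28515625 mV


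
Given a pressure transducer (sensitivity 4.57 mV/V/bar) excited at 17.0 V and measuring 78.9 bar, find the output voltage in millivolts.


Output = sensitivity * Vex * P.
Vout = 4.57 * 17.0 * 78.9
Vout = 77.69 * 78.9
Vout = 6129.74 mV

6129.74 mV


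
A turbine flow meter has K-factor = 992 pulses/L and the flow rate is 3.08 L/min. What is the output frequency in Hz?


Frequency = K * Q / 60 (converting L/min to L/s).
f = 992 * 3.08 / 60
f = 3055.36 / 60
f = 50.92 Hz

50.92 Hz


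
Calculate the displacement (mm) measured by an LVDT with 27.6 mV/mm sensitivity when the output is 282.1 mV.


Displacement = Vout / sensitivity.
d = 282.1 / 27.6
d = 10.221 mm

10.221 mm


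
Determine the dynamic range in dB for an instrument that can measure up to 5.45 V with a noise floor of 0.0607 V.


Dynamic range = 20 * log10(Vmax / Vnoise).
DR = 20 * log10(5.45 / 0.0607)
DR = 20 * log10(89.79)
DR = 39.06 dB

39.06 dB


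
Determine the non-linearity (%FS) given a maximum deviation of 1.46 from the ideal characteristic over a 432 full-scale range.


Linearity error = (max deviation / full scale) * 100%.
Linearity = (1.46 / 432) * 100
Linearity = 0.338 %FS

0.338 %FS


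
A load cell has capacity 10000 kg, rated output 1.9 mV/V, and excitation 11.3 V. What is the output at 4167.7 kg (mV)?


Vout = rated_output * Vex * (load / capacity).
Vout = 1.9 * 11.3 * (4167.7 / 10000)
Vout = 1.9 * 11.3 * 0.41677
Vout = 8.948 mV

8.948 mV


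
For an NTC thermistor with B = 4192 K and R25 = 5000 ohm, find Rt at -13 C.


NTC thermistor equation: Rt = R25 * exp(B * (1/T - 1/T25)).
T in Kelvin: 260.15 K, T25 = 298.15 K
1/T - 1/T25 = 1/260.15 - 1/298.15 = 0.00048992
B * (1/T - 1/T25) = 4192 * 0.00048992 = 2.0537
Rt = 5000 * exp(2.0537) = 38985.2 ohm

38985.2 ohm


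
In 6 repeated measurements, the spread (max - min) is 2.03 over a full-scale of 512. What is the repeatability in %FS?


Repeatability = (spread / full scale) * 100%.
R = (2.03 / 512) * 100
R = 0.396 %FS

0.396 %FS


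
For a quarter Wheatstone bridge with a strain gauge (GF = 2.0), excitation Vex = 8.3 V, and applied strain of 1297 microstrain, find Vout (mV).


Quarter bridge output: Vout = (GF * epsilon * Vex) / 4.
Vout = (2.0 * 1297e-6 * 8.3) / 4
Vout = 0.0215302 / 4 V
Vout = 0.00538255 V = 5.3826 mV

5.3826 mV


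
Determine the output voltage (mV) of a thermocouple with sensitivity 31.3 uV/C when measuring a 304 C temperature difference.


The thermocouple output V = sensitivity * dT.
V = 31.3 uV/C * 304 C
V = 9515.2 uV
V = 9.515 mV

9.515 mV


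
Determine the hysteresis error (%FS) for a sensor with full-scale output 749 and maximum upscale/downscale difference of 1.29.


Hysteresis = (max difference / full scale) * 100%.
H = (1.29 / 749) * 100
H = 0.172 %FS

0.172 %FS


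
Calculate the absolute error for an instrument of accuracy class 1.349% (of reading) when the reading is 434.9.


Absolute error = (accuracy% / 100) * reading.
Error = (1.349 / 100) * 434.9
Error = 0.01349 * 434.9
Error = 5.8668

5.8668


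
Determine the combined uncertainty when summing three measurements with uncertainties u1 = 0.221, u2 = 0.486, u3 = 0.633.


For a sum of independent quantities, uc = sqrt(u1^2 + u2^2 + u3^2).
uc = sqrt(0.221^2 + 0.486^2 + 0.633^2)
uc = sqrt(0.048841 + 0.236196 + 0.400689)
uc = 0.8281

0.8281


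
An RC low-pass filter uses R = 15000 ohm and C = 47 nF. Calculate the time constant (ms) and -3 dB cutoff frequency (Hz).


Time constant: tau = R * C.
tau = 15000 * 4.70e-08 = 0.000705 s
tau = 0.705 ms
Cutoff frequency: fc = 1 / (2*pi*R*C).
fc = 1 / (2*pi*0.000705) = 225.75 Hz

tau = 0.705 ms, fc = 225.75 Hz


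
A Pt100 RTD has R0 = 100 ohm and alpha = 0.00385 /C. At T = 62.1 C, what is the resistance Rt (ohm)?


The RTD equation: Rt = R0 * (1 + alpha * T).
Rt = 100 * (1 + 0.00385 * 62.1)
Rt = 100 * (1 + 0.239085)
Rt = 100 * 1.239085
Rt = 123.909 ohm

123.909 ohm


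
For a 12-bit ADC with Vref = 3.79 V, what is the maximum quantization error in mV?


The maximum quantization error is +/- LSB/2.
LSB = Vref / 2^n = 3.79 / 4096 = 0.00092529 V
Max error = LSB / 2 = 0.00092529 / 2 = 0.00046265 V
Max error = 0.4626 mV

0.4626 mV


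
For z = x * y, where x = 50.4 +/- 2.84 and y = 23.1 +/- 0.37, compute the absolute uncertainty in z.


For a product z = x*y, the relative uncertainty is:
uz/z = sqrt((ux/x)^2 + (uy/y)^2)
Relative uncertainties: ux/x = 2.84/50.4 = 0.056349
uy/y = 0.37/23.1 = 0.016017
z = 50.4 * 23.1 = 1164.2
uz = 1164.2 * sqrt(0.056349^2 + 0.016017^2) = 68.203

68.203


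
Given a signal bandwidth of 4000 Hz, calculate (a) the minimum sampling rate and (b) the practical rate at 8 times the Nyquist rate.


By Nyquist theorem, fs_min = 2 * fmax.
fs_min = 2 * 4000 = 8000 Hz
Practical rate = 8 * fs_min = 8 * 8000 = 64000 Hz

fs_min = 8000 Hz, fs_practical = 64000 Hz


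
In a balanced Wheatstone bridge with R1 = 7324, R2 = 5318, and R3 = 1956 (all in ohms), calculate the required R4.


At balance: R1*R4 = R2*R3, so R4 = R2*R3/R1.
R4 = 5318 * 1956 / 7324
R4 = 10402008 / 7324
R4 = 1420.26 ohm

1420.26 ohm


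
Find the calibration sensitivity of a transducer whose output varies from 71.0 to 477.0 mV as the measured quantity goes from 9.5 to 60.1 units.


Sensitivity = (y2 - y1) / (x2 - x1).
S = (477.0 - 71.0) / (60.1 - 9.5)
S = 406.0 / 50.6
S = 8.0237 mV/unit

8.0237 mV/unit


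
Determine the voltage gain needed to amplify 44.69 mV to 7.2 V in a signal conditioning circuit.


Gain = Vout / Vin (converting to same units).
G = 7.2 V / 44.69 mV
G = 7200.0 mV / 44.69 mV
G = 161.11

161.11


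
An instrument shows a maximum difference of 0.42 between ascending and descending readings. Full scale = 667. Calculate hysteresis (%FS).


Hysteresis = (max difference / full scale) * 100%.
H = (0.42 / 667) * 100
H = 0.063 %FS

0.063 %FS


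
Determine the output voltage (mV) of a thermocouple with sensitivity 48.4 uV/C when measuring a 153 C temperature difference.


The thermocouple output V = sensitivity * dT.
V = 48.4 uV/C * 153 C
V = 7405.2 uV
V = 7.405 mV

7.405 mV


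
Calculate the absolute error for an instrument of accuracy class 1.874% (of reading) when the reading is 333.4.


Absolute error = (accuracy% / 100) * reading.
Error = (1.874 / 100) * 333.4
Error = 0.01874 * 333.4
Error = 6.2479

6.2479


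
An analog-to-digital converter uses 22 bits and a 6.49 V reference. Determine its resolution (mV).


The resolution (LSB) of an ADC is Vref / 2^n.
LSB = 6.49 / 2^22
LSB = 6.49 / 4194304
LSB = 1.55e-06 V = 0.00154734 mV

0.00154734 mV


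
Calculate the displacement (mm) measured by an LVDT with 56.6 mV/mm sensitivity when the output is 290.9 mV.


Displacement = Vout / sensitivity.
d = 290.9 / 56.6
d = 5.14 mm

5.14 mm


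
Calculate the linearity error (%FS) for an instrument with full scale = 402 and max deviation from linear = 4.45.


Linearity error = (max deviation / full scale) * 100%.
Linearity = (4.45 / 402) * 100
Linearity = 1.107 %FS

1.107 %FS


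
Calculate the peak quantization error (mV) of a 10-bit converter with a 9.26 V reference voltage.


The maximum quantization error is +/- LSB/2.
LSB = Vref / 2^n = 9.26 / 1024 = 0.00904297 V
Max error = LSB / 2 = 0.00904297 / 2 = 0.00452148 V
Max error = 4.5215 mV

4.5215 mV


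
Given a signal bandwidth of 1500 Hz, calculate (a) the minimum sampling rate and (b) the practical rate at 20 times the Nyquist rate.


By Nyquist theorem, fs_min = 2 * fmax.
fs_min = 2 * 1500 = 3000 Hz
Practical rate = 20 * fs_min = 20 * 3000 = 60000 Hz

fs_min = 3000 Hz, fs_practical = 60000 Hz


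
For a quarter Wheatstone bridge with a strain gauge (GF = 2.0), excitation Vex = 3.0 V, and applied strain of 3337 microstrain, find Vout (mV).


Quarter bridge output: Vout = (GF * epsilon * Vex) / 4.
Vout = (2.0 * 3337e-6 * 3.0) / 4
Vout = 0.020022 / 4 V
Vout = 0.0050055 V = 5.0055 mV

5.0055 mV


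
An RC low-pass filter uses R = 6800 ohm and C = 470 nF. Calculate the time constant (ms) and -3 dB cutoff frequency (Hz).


Time constant: tau = R * C.
tau = 6800 * 4.70e-07 = 0.003196 s
tau = 3.196 ms
Cutoff frequency: fc = 1 / (2*pi*R*C).
fc = 1 / (2*pi*0.003196) = 49.8 Hz

tau = 3.196 ms, fc = 49.8 Hz


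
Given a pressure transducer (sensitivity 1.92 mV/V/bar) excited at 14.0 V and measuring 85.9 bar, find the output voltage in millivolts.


Output = sensitivity * Vex * P.
Vout = 1.92 * 14.0 * 85.9
Vout = 26.88 * 85.9
Vout = 2308.99 mV

2308.99 mV


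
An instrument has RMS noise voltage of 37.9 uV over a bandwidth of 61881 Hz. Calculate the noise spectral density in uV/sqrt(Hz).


Noise spectral density = Vrms / sqrt(BW).
NSD = 37.9 / sqrt(61881)
NSD = 37.9 / 248.7589
NSD = 0.1524 uV/sqrt(Hz)

0.1524 uV/sqrt(Hz)


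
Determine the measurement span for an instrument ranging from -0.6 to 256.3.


Span = upper range - lower range.
Span = 256.3 - (-0.6)
Span = 256.9

256.9


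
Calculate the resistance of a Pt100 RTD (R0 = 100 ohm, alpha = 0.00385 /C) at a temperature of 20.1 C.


The RTD equation: Rt = R0 * (1 + alpha * T).
Rt = 100 * (1 + 0.00385 * 20.1)
Rt = 100 * (1 + 0.077385)
Rt = 100 * 1.077385
Rt = 107.739 ohm

107.739 ohm


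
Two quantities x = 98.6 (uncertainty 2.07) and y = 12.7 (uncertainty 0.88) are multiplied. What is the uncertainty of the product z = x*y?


For a product z = x*y, the relative uncertainty is:
uz/z = sqrt((ux/x)^2 + (uy/y)^2)
Relative uncertainties: ux/x = 2.07/98.6 = 0.020994
uy/y = 0.88/12.7 = 0.069291
z = 98.6 * 12.7 = 1252.2
uz = 1252.2 * sqrt(0.020994^2 + 0.069291^2) = 90.663

90.663


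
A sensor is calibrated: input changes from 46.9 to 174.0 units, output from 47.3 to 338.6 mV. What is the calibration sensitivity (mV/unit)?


Sensitivity = (y2 - y1) / (x2 - x1).
S = (338.6 - 47.3) / (174.0 - 46.9)
S = 291.3 / 127.1
S = 2.2919 mV/unit

2.2919 mV/unit


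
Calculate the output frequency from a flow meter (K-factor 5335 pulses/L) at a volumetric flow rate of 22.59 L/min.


Frequency = K * Q / 60 (converting L/min to L/s).
f = 5335 * 22.59 / 60
f = 120517.65 / 60
f = 2008.63 Hz

2008.63 Hz


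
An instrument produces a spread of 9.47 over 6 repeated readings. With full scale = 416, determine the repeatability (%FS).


Repeatability = (spread / full scale) * 100%.
R = (9.47 / 416) * 100
R = 2.276 %FS

2.276 %FS


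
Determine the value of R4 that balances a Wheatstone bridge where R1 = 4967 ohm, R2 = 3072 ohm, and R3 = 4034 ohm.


At balance: R1*R4 = R2*R3, so R4 = R2*R3/R1.
R4 = 3072 * 4034 / 4967
R4 = 12392448 / 4967
R4 = 2494.96 ohm

2494.96 ohm


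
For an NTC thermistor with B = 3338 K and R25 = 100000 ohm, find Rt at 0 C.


NTC thermistor equation: Rt = R25 * exp(B * (1/T - 1/T25)).
T in Kelvin: 273.15 K, T25 = 298.15 K
1/T - 1/T25 = 1/273.15 - 1/298.15 = 0.00030698
B * (1/T - 1/T25) = 3338 * 0.00030698 = 1.0247
Rt = 100000 * exp(1.0247) = 278621.7 ohm

278621.7 ohm


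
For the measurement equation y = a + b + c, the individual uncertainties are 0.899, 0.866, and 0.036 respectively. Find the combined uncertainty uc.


For a sum of independent quantities, uc = sqrt(u1^2 + u2^2 + u3^2).
uc = sqrt(0.899^2 + 0.866^2 + 0.036^2)
uc = sqrt(0.808201 + 0.749956 + 0.001296)
uc = 1.2488

1.2488


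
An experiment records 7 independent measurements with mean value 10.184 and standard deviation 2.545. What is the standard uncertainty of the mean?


The standard uncertainty for Type A evaluation is u = s / sqrt(n).
u = 2.545 / sqrt(7)
u = 2.545 / 2.6458
u = 0.9619

0.9619


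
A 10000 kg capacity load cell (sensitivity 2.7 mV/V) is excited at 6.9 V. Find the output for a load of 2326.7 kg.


Vout = rated_output * Vex * (load / capacity).
Vout = 2.7 * 6.9 * (2326.7 / 10000)
Vout = 2.7 * 6.9 * 0.23267
Vout = 4.335 mV

4.335 mV


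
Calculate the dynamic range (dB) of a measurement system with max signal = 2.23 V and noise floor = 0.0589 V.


Dynamic range = 20 * log10(Vmax / Vnoise).
DR = 20 * log10(2.23 / 0.0589)
DR = 20 * log10(37.86)
DR = 31.56 dB

31.56 dB


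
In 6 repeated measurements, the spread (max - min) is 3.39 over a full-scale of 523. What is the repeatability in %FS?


Repeatability = (spread / full scale) * 100%.
R = (3.39 / 523) * 100
R = 0.648 %FS

0.648 %FS


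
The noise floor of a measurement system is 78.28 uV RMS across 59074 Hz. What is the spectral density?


Noise spectral density = Vrms / sqrt(BW).
NSD = 78.28 / sqrt(59074)
NSD = 78.28 / 243.0514
NSD = 0.3221 uV/sqrt(Hz)

0.3221 uV/sqrt(Hz)


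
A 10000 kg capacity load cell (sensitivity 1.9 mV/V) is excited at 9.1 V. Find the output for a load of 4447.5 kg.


Vout = rated_output * Vex * (load / capacity).
Vout = 1.9 * 9.1 * (4447.5 / 10000)
Vout = 1.9 * 9.1 * 0.44475
Vout = 7.69 mV

7.69 mV


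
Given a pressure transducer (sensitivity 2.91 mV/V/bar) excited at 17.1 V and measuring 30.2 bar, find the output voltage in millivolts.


Output = sensitivity * Vex * P.
Vout = 2.91 * 17.1 * 30.2
Vout = 49.761 * 30.2
Vout = 1502.78 mV

1502.78 mV


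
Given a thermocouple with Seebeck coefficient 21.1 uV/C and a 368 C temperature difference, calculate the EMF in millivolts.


The thermocouple output V = sensitivity * dT.
V = 21.1 uV/C * 368 C
V = 7764.8 uV
V = 7.765 mV

7.765 mV


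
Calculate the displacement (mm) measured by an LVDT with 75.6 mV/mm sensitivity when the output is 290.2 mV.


Displacement = Vout / sensitivity.
d = 290.2 / 75.6
d = 3.839 mm

3.839 mm


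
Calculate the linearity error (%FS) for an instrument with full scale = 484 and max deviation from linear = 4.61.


Linearity error = (max deviation / full scale) * 100%.
Linearity = (4.61 / 484) * 100
Linearity = 0.952 %FS

0.952 %FS


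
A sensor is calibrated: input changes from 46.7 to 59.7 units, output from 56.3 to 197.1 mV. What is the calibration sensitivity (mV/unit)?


Sensitivity = (y2 - y1) / (x2 - x1).
S = (197.1 - 56.3) / (59.7 - 46.7)
S = 140.8 / 13.0
S = 10.8308 mV/unit

10.8308 mV/unit


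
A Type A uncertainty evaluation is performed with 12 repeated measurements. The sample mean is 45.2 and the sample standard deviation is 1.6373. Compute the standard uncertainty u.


The standard uncertainty for Type A evaluation is u = s / sqrt(n).
u = 1.6373 / sqrt(12)
u = 1.6373 / 3.4641
u = 0.4726

0.4726


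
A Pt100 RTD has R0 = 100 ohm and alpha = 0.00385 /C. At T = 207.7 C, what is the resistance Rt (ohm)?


The RTD equation: Rt = R0 * (1 + alpha * T).
Rt = 100 * (1 + 0.00385 * 207.7)
Rt = 100 * (1 + 0.799645)
Rt = 100 * 1.799645
Rt = 179.964 ohm

179.964 ohm


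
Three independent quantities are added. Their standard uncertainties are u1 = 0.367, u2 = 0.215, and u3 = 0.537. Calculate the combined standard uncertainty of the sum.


For a sum of independent quantities, uc = sqrt(u1^2 + u2^2 + u3^2).
uc = sqrt(0.367^2 + 0.215^2 + 0.537^2)
uc = sqrt(0.134689 + 0.046225 + 0.288369)
uc = 0.685

0.685


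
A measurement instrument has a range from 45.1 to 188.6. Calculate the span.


Span = upper range - lower range.
Span = 188.6 - (45.1)
Span = 143.5

143.5


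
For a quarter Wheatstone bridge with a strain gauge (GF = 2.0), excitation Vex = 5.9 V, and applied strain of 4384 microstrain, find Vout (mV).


Quarter bridge output: Vout = (GF * epsilon * Vex) / 4.
Vout = (2.0 * 4384e-6 * 5.9) / 4
Vout = 0.0517312 / 4 V
Vout = 0.0129328 V = 12.9328 mV

12.9328 mV


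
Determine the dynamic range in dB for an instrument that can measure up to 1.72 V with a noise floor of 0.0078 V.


Dynamic range = 20 * log10(Vmax / Vnoise).
DR = 20 * log10(1.72 / 0.0078)
DR = 20 * log10(220.51)
DR = 46.87 dB

46.87 dB


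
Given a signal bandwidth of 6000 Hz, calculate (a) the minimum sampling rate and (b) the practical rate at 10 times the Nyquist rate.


By Nyquist theorem, fs_min = 2 * fmax.
fs_min = 2 * 6000 = 12000 Hz
Practical rate = 10 * fs_min = 10 * 12000 = 120000 Hz

fs_min = 12000 Hz, fs_practical = 120000 Hz


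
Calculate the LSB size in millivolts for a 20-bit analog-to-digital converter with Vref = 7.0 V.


The resolution (LSB) of an ADC is Vref / 2^n.
LSB = 7.0 / 2^20
LSB = 7.0 / 1048576
LSB = 6.68e-06 V = 0.00667572 mV

0.00667572 mV


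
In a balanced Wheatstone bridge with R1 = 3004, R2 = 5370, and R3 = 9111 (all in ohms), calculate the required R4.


At balance: R1*R4 = R2*R3, so R4 = R2*R3/R1.
R4 = 5370 * 9111 / 3004
R4 = 48926070 / 3004
R4 = 16286.97 ohm

16286.97 ohm


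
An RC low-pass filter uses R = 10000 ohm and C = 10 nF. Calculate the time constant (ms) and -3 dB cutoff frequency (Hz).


Time constant: tau = R * C.
tau = 10000 * 1.00e-08 = 0.0001 s
tau = 0.1 ms
Cutoff frequency: fc = 1 / (2*pi*R*C).
fc = 1 / (2*pi*0.0001) = 1591.55 Hz

tau = 0.1 ms, fc = 1591.55 Hz


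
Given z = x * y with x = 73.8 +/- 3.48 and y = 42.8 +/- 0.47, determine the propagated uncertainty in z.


For a product z = x*y, the relative uncertainty is:
uz/z = sqrt((ux/x)^2 + (uy/y)^2)
Relative uncertainties: ux/x = 3.48/73.8 = 0.047154
uy/y = 0.47/42.8 = 0.010981
z = 73.8 * 42.8 = 3158.6
uz = 3158.6 * sqrt(0.047154^2 + 0.010981^2) = 152.93

152.93


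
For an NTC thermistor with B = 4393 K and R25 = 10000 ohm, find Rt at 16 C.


NTC thermistor equation: Rt = R25 * exp(B * (1/T - 1/T25)).
T in Kelvin: 289.15 K, T25 = 298.15 K
1/T - 1/T25 = 1/289.15 - 1/298.15 = 0.0001044
B * (1/T - 1/T25) = 4393 * 0.0001044 = 0.4586
Rt = 10000 * exp(0.4586) = 15818.8 ohm

15818.8 ohm


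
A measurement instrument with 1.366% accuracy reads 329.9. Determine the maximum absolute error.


Absolute error = (accuracy% / 100) * reading.
Error = (1.366 / 100) * 329.9
Error = 0.01366 * 329.9
Error = 4.5064

4.5064


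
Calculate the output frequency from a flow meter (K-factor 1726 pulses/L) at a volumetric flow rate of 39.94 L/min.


Frequency = K * Q / 60 (converting L/min to L/s).
f = 1726 * 39.94 / 60
f = 68936.44 / 60
f = 1148.94 Hz

1148.94 Hz


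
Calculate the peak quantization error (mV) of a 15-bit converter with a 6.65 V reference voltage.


The maximum quantization error is +/- LSB/2.
LSB = Vref / 2^n = 6.65 / 32768 = 0.00020294 V
Max error = LSB / 2 = 0.00020294 / 2 = 0.00010147 V
Max error = 0.1015 mV

0.1015 mV


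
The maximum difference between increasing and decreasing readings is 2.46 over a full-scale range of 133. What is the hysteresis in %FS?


Hysteresis = (max difference / full scale) * 100%.
H = (2.46 / 133) * 100
H = 1.85 %FS

1.85 %FS


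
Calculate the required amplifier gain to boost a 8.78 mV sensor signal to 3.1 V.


Gain = Vout / Vin (converting to same units).
G = 3.1 V / 8.78 mV
G = 3100.0 mV / 8.78 mV
G = 353.08

353.08


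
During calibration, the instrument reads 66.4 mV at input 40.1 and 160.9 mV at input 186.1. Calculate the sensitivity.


Sensitivity = (y2 - y1) / (x2 - x1).
S = (160.9 - 66.4) / (186.1 - 40.1)
S = 94.5 / 146.0
S = 0.6473 mV/unit

0.6473 mV/unit


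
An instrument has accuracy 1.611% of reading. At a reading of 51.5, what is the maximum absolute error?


Absolute error = (accuracy% / 100) * reading.
Error = (1.611 / 100) * 51.5
Error = 0.01611 * 51.5
Error = 0.8297

0.8297


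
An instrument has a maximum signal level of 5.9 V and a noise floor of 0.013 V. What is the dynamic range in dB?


Dynamic range = 20 * log10(Vmax / Vnoise).
DR = 20 * log10(5.9 / 0.013)
DR = 20 * log10(453.85)
DR = 53.14 dB

53.14 dB


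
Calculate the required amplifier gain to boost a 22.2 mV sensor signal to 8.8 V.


Gain = Vout / Vin (converting to same units).
G = 8.8 V / 22.2 mV
G = 8800.0 mV / 22.2 mV
G = 396.4

396.4


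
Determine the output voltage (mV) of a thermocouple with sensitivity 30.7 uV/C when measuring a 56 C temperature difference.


The thermocouple output V = sensitivity * dT.
V = 30.7 uV/C * 56 C
V = 1719.2 uV
V = 1.719 mV

1.719 mV


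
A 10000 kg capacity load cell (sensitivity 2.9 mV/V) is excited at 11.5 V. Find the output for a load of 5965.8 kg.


Vout = rated_output * Vex * (load / capacity).
Vout = 2.9 * 11.5 * (5965.8 / 10000)
Vout = 2.9 * 11.5 * 0.59658
Vout = 19.896 mV

19.896 mV


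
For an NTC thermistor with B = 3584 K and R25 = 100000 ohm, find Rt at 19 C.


NTC thermistor equation: Rt = R25 * exp(B * (1/T - 1/T25)).
T in Kelvin: 292.15 K, T25 = 298.15 K
1/T - 1/T25 = 1/292.15 - 1/298.15 = 6.888e-05
B * (1/T - 1/T25) = 3584 * 6.888e-05 = 0.2469
Rt = 100000 * exp(0.2469) = 128002.0 ohm

128002.0 ohm


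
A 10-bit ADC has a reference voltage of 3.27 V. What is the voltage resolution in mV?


The resolution (LSB) of an ADC is Vref / 2^n.
LSB = 3.27 / 2^10
LSB = 3.27 / 1024
LSB = 0.00319336 V = 3.19335938 mV

3.19335938 mV


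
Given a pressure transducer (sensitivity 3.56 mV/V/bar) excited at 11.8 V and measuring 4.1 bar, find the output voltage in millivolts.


Output = sensitivity * Vex * P.
Vout = 3.56 * 11.8 * 4.1
Vout = 42.008 * 4.1
Vout = 172.23 mV

172.23 mV


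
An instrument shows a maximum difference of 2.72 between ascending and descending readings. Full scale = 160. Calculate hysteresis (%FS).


Hysteresis = (max difference / full scale) * 100%.
H = (2.72 / 160) * 100
H = 1.7 %FS

1.7 %FS


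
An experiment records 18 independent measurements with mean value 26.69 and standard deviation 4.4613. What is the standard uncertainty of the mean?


The standard uncertainty for Type A evaluation is u = s / sqrt(n).
u = 4.4613 / sqrt(18)
u = 4.4613 / 4.2426
u = 1.0515

1.0515


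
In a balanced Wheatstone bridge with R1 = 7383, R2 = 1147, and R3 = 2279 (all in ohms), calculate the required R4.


At balance: R1*R4 = R2*R3, so R4 = R2*R3/R1.
R4 = 1147 * 2279 / 7383
R4 = 2614013 / 7383
R4 = 354.06 ohm

354.06 ohm


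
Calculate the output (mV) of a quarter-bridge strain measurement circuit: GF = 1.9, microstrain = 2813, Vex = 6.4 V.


Quarter bridge output: Vout = (GF * epsilon * Vex) / 4.
Vout = (1.9 * 2813e-6 * 6.4) / 4
Vout = 0.03420608 / 4 V
Vout = 0.00855152 V = 8.5515 mV

8.5515 mV


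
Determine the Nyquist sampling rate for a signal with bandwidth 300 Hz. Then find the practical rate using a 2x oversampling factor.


By Nyquist theorem, fs_min = 2 * fmax.
fs_min = 2 * 300 = 600 Hz
Practical rate = 2 * fs_min = 2 * 600 = 1200 Hz

fs_min = 600 Hz, fs_practical = 1200 Hz


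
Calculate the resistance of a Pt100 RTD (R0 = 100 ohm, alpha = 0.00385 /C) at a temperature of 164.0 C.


The RTD equation: Rt = R0 * (1 + alpha * T).
Rt = 100 * (1 + 0.00385 * 164.0)
Rt = 100 * (1 + 0.6314)
Rt = 100 * 1.6314
Rt = 163.14 ohm

163.14 ohm


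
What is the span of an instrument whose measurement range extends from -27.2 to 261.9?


Span = upper range - lower range.
Span = 261.9 - (-27.2)
Span = 289.1

289.1


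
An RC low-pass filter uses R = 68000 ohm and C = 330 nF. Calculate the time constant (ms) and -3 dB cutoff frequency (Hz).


Time constant: tau = R * C.
tau = 68000 * 3.30e-07 = 0.02244 s
tau = 22.44 ms
Cutoff frequency: fc = 1 / (2*pi*R*C).
fc = 1 / (2*pi*0.02244) = 7.09 Hz

tau = 22.44 ms, fc = 7.09 Hz


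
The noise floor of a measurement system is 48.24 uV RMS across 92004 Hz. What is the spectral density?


Noise spectral density = Vrms / sqrt(BW).
NSD = 48.24 / sqrt(92004)
NSD = 48.24 / 303.3216
NSD = 0.159 uV/sqrt(Hz)

0.159 uV/sqrt(Hz)


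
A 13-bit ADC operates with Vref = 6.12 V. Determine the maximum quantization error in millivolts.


The maximum quantization error is +/- LSB/2.
LSB = Vref / 2^n = 6.12 / 8192 = 0.00074707 V
Max error = LSB / 2 = 0.00074707 / 2 = 0.00037354 V
Max error = 0.3735 mV

0.3735 mV


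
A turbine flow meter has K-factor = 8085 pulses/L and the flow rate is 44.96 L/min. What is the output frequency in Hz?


Frequency = K * Q / 60 (converting L/min to L/s).
f = 8085 * 44.96 / 60
f = 363501.6 / 60
f = 6058.36 Hz

6058.36 Hz


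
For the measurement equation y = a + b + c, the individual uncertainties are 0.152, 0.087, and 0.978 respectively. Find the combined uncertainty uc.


For a sum of independent quantities, uc = sqrt(u1^2 + u2^2 + u3^2).
uc = sqrt(0.152^2 + 0.087^2 + 0.978^2)
uc = sqrt(0.023104 + 0.007569 + 0.956484)
uc = 0.9936

0.9936


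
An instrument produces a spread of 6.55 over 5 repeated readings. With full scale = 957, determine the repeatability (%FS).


Repeatability = (spread / full scale) * 100%.
R = (6.55 / 957) * 100
R = 0.684 %FS

0.684 %FS


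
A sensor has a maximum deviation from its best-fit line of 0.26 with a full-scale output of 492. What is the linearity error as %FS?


Linearity error = (max deviation / full scale) * 100%.
Linearity = (0.26 / 492) * 100
Linearity = 0.053 %FS

0.053 %FS


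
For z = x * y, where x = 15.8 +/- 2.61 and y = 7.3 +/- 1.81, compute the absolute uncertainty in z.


For a product z = x*y, the relative uncertainty is:
uz/z = sqrt((ux/x)^2 + (uy/y)^2)
Relative uncertainties: ux/x = 2.61/15.8 = 0.16519
uy/y = 1.81/7.3 = 0.247945
z = 15.8 * 7.3 = 115.3
uz = 115.3 * sqrt(0.16519^2 + 0.247945^2) = 34.364

34.364


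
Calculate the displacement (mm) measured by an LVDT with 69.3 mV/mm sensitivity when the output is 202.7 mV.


Displacement = Vout / sensitivity.
d = 202.7 / 69.3
d = 2.925 mm

2.925 mm


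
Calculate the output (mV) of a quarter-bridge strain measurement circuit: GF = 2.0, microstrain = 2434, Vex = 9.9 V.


Quarter bridge output: Vout = (GF * epsilon * Vex) / 4.
Vout = (2.0 * 2434e-6 * 9.9) / 4
Vout = 0.0481932 / 4 V
Vout = 0.0120483 V = 12.0483 mV

12.0483 mV


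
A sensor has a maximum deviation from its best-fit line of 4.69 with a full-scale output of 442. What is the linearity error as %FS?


Linearity error = (max deviation / full scale) * 100%.
Linearity = (4.69 / 442) * 100
Linearity = 1.061 %FS

1.061 %FS


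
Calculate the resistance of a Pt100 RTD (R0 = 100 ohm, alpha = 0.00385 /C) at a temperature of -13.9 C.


The RTD equation: Rt = R0 * (1 + alpha * T).
Rt = 100 * (1 + 0.00385 * -13.9)
Rt = 100 * (1 + -0.053515)
Rt = 100 * 0.946485
Rt = 94.648 ohm

94.648 ohm


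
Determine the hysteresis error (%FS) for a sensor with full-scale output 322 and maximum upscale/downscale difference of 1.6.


Hysteresis = (max difference / full scale) * 100%.
H = (1.6 / 322) * 100
H = 0.497 %FS

0.497 %FS


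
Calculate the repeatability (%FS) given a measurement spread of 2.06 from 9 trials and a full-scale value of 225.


Repeatability = (spread / full scale) * 100%.
R = (2.06 / 225) * 100
R = 0.916 %FS

0.916 %FS


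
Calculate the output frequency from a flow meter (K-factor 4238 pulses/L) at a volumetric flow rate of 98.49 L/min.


Frequency = K * Q / 60 (converting L/min to L/s).
f = 4238 * 98.49 / 60
f = 417400.62 / 60
f = 6956.68 Hz

6956.68 Hz


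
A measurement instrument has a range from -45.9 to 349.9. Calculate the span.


Span = upper range - lower range.
Span = 349.9 - (-45.9)
Span = 395.8

395.8


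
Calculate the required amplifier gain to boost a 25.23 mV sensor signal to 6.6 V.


Gain = Vout / Vin (converting to same units).
G = 6.6 V / 25.23 mV
G = 6600.0 mV / 25.23 mV
G = 261.59

261.59


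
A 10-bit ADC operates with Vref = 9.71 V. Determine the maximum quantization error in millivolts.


The maximum quantization error is +/- LSB/2.
LSB = Vref / 2^n = 9.71 / 1024 = 0.00948242 V
Max error = LSB / 2 = 0.00948242 / 2 = 0.00474121 V
Max error = 4.7412 mV

4.7412 mV


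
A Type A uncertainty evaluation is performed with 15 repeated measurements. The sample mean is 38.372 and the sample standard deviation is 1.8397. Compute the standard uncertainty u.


The standard uncertainty for Type A evaluation is u = s / sqrt(n).
u = 1.8397 / sqrt(15)
u = 1.8397 / 3.873
u = 0.475

0.475


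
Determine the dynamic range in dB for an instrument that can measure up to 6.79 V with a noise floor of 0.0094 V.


Dynamic range = 20 * log10(Vmax / Vnoise).
DR = 20 * log10(6.79 / 0.0094)
DR = 20 * log10(722.34)
DR = 57.17 dB

57.17 dB


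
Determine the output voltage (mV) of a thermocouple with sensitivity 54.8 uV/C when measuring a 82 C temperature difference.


The thermocouple output V = sensitivity * dT.
V = 54.8 uV/C * 82 C
V = 4493.6 uV
V = 4.494 mV

4.494 mV


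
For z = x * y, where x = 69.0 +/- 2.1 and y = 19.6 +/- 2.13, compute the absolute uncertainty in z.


For a product z = x*y, the relative uncertainty is:
uz/z = sqrt((ux/x)^2 + (uy/y)^2)
Relative uncertainties: ux/x = 2.1/69.0 = 0.030435
uy/y = 2.13/19.6 = 0.108673
z = 69.0 * 19.6 = 1352.4
uz = 1352.4 * sqrt(0.030435^2 + 0.108673^2) = 152.625

152.625


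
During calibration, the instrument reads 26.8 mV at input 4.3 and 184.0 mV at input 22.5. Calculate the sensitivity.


Sensitivity = (y2 - y1) / (x2 - x1).
S = (184.0 - 26.8) / (22.5 - 4.3)
S = 157.2 / 18.2
S = 8.6374 mV/unit

8.6374 mV/unit


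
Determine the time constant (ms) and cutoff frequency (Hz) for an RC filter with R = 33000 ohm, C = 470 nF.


Time constant: tau = R * C.
tau = 33000 * 4.70e-07 = 0.01551 s
tau = 15.51 ms
Cutoff frequency: fc = 1 / (2*pi*R*C).
fc = 1 / (2*pi*0.01551) = 10.26 Hz

tau = 15.51 ms, fc = 10.26 Hz


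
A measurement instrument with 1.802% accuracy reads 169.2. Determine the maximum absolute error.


Absolute error = (accuracy% / 100) * reading.
Error = (1.802 / 100) * 169.2
Error = 0.01802 * 169.2
Error = 3.049

3.049


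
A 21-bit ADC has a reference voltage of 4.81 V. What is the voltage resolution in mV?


The resolution (LSB) of an ADC is Vref / 2^n.
LSB = 4.81 / 2^21
LSB = 4.81 / 2097152
LSB = 2.29e-06 V = 0.00229359 mV

0.00229359 mV


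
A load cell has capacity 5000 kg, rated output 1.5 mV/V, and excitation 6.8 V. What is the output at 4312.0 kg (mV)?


Vout = rated_output * Vex * (load / capacity).
Vout = 1.5 * 6.8 * (4312.0 / 5000)
Vout = 1.5 * 6.8 * 0.8624
Vout = 8.796 mV

8.796 mV


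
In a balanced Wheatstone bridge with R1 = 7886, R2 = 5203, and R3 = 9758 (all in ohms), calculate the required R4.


At balance: R1*R4 = R2*R3, so R4 = R2*R3/R1.
R4 = 5203 * 9758 / 7886
R4 = 50770874 / 7886
R4 = 6438.1 ohm

6438.1 ohm


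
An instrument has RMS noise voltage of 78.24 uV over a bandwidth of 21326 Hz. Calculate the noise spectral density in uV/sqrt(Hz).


Noise spectral density = Vrms / sqrt(BW).
NSD = 78.24 / sqrt(21326)
NSD = 78.24 / 146.0342
NSD = 0.5358 uV/sqrt(Hz)

0.5358 uV/sqrt(Hz)


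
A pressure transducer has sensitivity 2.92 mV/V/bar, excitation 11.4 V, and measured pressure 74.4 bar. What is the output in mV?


Output = sensitivity * Vex * P.
Vout = 2.92 * 11.4 * 74.4
Vout = 33.288 * 74.4
Vout = 2476.63 mV

2476.63 mV


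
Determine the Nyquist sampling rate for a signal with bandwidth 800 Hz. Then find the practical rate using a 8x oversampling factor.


By Nyquist theorem, fs_min = 2 * fmax.
fs_min = 2 * 800 = 1600 Hz
Practical rate = 8 * fs_min = 8 * 1600 = 12800 Hz

fs_min = 1600 Hz, fs_practical = 12800 Hz


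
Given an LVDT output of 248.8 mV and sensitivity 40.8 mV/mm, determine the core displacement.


Displacement = Vout / sensitivity.
d = 248.8 / 40.8
d = 6.098 mm

6.098 mm


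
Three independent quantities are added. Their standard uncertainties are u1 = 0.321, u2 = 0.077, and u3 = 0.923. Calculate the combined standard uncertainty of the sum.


For a sum of independent quantities, uc = sqrt(u1^2 + u2^2 + u3^2).
uc = sqrt(0.321^2 + 0.077^2 + 0.923^2)
uc = sqrt(0.103041 + 0.005929 + 0.851929)
uc = 0.9803

0.9803


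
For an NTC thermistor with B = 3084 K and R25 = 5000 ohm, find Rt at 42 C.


NTC thermistor equation: Rt = R25 * exp(B * (1/T - 1/T25)).
T in Kelvin: 315.15 K, T25 = 298.15 K
1/T - 1/T25 = 1/315.15 - 1/298.15 = -0.00018092
B * (1/T - 1/T25) = 3084 * -0.00018092 = -0.558
Rt = 5000 * exp(-0.558) = 2861.8 ohm

2861.8 ohm


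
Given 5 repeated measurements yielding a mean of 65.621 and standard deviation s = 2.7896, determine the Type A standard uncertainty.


The standard uncertainty for Type A evaluation is u = s / sqrt(n).
u = 2.7896 / sqrt(5)
u = 2.7896 / 2.2361
u = 1.2475

1.2475


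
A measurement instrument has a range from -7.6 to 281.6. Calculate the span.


Span = upper range - lower range.
Span = 281.6 - (-7.6)
Span = 289.2

289.2


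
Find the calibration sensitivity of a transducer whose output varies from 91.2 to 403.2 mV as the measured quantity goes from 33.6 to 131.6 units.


Sensitivity = (y2 - y1) / (x2 - x1).
S = (403.2 - 91.2) / (131.6 - 33.6)
S = 312.0 / 98.0
S = 3.1837 mV/unit

3.1837 mV/unit


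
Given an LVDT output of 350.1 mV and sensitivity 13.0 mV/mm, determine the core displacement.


Displacement = Vout / sensitivity.
d = 350.1 / 13.0
d = 26.931 mm

26.931 mm


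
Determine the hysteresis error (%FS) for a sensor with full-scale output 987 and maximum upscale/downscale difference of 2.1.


Hysteresis = (max difference / full scale) * 100%.
H = (2.1 / 987) * 100
H = 0.213 %FS

0.213 %FS


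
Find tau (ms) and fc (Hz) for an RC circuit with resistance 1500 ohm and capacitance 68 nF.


Time constant: tau = R * C.
tau = 1500 * 6.80e-08 = 0.000102 s
tau = 0.102 ms
Cutoff frequency: fc = 1 / (2*pi*R*C).
fc = 1 / (2*pi*0.000102) = 1560.34 Hz

tau = 0.102 ms, fc = 1560.34 Hz


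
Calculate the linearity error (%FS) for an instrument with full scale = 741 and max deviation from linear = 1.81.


Linearity error = (max deviation / full scale) * 100%.
Linearity = (1.81 / 741) * 100
Linearity = 0.244 %FS

0.244 %FS


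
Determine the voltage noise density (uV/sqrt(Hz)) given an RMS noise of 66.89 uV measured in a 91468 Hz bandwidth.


Noise spectral density = Vrms / sqrt(BW).
NSD = 66.89 / sqrt(91468)
NSD = 66.89 / 302.4368
NSD = 0.2212 uV/sqrt(Hz)

0.2212 uV/sqrt(Hz)


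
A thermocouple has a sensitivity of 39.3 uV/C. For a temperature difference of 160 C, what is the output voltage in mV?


The thermocouple output V = sensitivity * dT.
V = 39.3 uV/C * 160 C
V = 6288.0 uV
V = 6.288 mV

6.288 mV


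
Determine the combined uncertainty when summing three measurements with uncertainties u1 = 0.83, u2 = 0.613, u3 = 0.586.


For a sum of independent quantities, uc = sqrt(u1^2 + u2^2 + u3^2).
uc = sqrt(0.83^2 + 0.613^2 + 0.586^2)
uc = sqrt(0.6889 + 0.375769 + 0.343396)
uc = 1.1866

1.1866


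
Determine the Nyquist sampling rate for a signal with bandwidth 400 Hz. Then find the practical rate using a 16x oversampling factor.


By Nyquist theorem, fs_min = 2 * fmax.
fs_min = 2 * 400 = 800 Hz
Practical rate = 16 * fs_min = 16 * 800 = 12800 Hz

fs_min = 800 Hz, fs_practical = 12800 Hz


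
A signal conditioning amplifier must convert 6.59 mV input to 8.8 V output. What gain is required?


Gain = Vout / Vin (converting to same units).
G = 8.8 V / 6.59 mV
G = 8800.0 mV / 6.59 mV
G = 1335.36

1335.36


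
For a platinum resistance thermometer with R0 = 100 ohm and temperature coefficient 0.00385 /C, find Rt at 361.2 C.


The RTD equation: Rt = R0 * (1 + alpha * T).
Rt = 100 * (1 + 0.00385 * 361.2)
Rt = 100 * (1 + 1.39062)
Rt = 100 * 2.39062
Rt = 239.062 ohm

239.062 ohm


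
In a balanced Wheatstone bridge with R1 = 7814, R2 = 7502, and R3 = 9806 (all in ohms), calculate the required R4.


At balance: R1*R4 = R2*R3, so R4 = R2*R3/R1.
R4 = 7502 * 9806 / 7814
R4 = 73564612 / 7814
R4 = 9414.46 ohm

9414.46 ohm


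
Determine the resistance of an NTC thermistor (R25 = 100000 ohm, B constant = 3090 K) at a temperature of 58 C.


NTC thermistor equation: Rt = R25 * exp(B * (1/T - 1/T25)).
T in Kelvin: 331.15 K, T25 = 298.15 K
1/T - 1/T25 = 1/331.15 - 1/298.15 = -0.00033424
B * (1/T - 1/T25) = 3090 * -0.00033424 = -1.0328
Rt = 100000 * exp(-1.0328) = 35601.2 ohm

35601.2 ohm


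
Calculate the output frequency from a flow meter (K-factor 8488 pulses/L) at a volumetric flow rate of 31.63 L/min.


Frequency = K * Q / 60 (converting L/min to L/s).
f = 8488 * 31.63 / 60
f = 268475.44 / 60
f = 4474.59 Hz

4474.59 Hz


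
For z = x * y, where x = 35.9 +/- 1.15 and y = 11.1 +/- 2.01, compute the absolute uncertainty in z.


For a product z = x*y, the relative uncertainty is:
uz/z = sqrt((ux/x)^2 + (uy/y)^2)
Relative uncertainties: ux/x = 1.15/35.9 = 0.032033
uy/y = 2.01/11.1 = 0.181081
z = 35.9 * 11.1 = 398.5
uz = 398.5 * sqrt(0.032033^2 + 0.181081^2) = 73.279

73.279


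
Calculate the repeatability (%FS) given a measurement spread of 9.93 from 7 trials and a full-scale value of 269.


Repeatability = (spread / full scale) * 100%.
R = (9.93 / 269) * 100
R = 3.691 %FS

3.691 %FS


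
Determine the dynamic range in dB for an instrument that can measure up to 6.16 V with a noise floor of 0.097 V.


Dynamic range = 20 * log10(Vmax / Vnoise).
DR = 20 * log10(6.16 / 0.097)
DR = 20 * log10(63.51)
DR = 36.06 dB

36.06 dB


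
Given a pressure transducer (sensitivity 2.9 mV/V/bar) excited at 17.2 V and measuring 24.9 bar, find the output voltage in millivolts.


Output = sensitivity * Vex * P.
Vout = 2.9 * 17.2 * 24.9
Vout = 49.88 * 24.9
Vout = 1242.01 mV

1242.01 mV


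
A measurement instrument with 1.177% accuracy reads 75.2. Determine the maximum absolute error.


Absolute error = (accuracy% / 100) * reading.
Error = (1.177 / 100) * 75.2
Error = 0.01177 * 75.2
Error = 0.8851

0.8851


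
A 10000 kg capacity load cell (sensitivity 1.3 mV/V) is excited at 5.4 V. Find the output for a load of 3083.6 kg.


Vout = rated_output * Vex * (load / capacity).
Vout = 1.3 * 5.4 * (3083.6 / 10000)
Vout = 1.3 * 5.4 * 0.30836
Vout = 2.165 mV

2.165 mV


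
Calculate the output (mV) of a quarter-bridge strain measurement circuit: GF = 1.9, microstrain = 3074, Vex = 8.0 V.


Quarter bridge output: Vout = (GF * epsilon * Vex) / 4.
Vout = (1.9 * 3074e-6 * 8.0) / 4
Vout = 0.0467248 / 4 V
Vout = 0.0116812 V = 11.6812 mV

11.6812 mV


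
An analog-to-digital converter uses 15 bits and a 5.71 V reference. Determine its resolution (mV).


The resolution (LSB) of an ADC is Vref / 2^n.
LSB = 5.71 / 2^15
LSB = 5.71 / 32768
LSB = 0.00017426 V = 0.17425537 mV

0.17425537 mV


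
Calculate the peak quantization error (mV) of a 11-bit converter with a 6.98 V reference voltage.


The maximum quantization error is +/- LSB/2.
LSB = Vref / 2^n = 6.98 / 2048 = 0.0034082 V
Max error = LSB / 2 = 0.0034082 / 2 = 0.0017041 V
Max error = 1.7041 mV

1.7041 mV


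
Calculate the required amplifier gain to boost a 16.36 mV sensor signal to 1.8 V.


Gain = Vout / Vin (converting to same units).
G = 1.8 V / 16.36 mV
G = 1800.0 mV / 16.36 mV
G = 110.02

110.02


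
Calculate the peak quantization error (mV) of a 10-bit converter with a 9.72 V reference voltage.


The maximum quantization error is +/- LSB/2.
LSB = Vref / 2^n = 9.72 / 1024 = 0.00949219 V
Max error = LSB / 2 = 0.00949219 / 2 = 0.00474609 V
Max error = 4.7461 mV

4.7461 mV


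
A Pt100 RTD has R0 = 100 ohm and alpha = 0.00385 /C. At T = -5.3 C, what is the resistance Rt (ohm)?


The RTD equation: Rt = R0 * (1 + alpha * T).
Rt = 100 * (1 + 0.00385 * -5.3)
Rt = 100 * (1 + -0.020405)
Rt = 100 * 0.979595
Rt = 97.96 ohm

97.96 ohm


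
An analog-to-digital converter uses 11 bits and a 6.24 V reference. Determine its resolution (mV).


The resolution (LSB) of an ADC is Vref / 2^n.
LSB = 6.24 / 2^11
LSB = 6.24 / 2048
LSB = 0.00304688 V = 3.046875 mV

3.046875 mV
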